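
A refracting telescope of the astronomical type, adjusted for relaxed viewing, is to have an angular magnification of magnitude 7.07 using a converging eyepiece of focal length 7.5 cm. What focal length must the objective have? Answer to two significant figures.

53 cm

|M| = f_obj/|f_eye|, so f_obj = |M| x |f_eye| = 7.07 x 7.5 = 53.025 cm.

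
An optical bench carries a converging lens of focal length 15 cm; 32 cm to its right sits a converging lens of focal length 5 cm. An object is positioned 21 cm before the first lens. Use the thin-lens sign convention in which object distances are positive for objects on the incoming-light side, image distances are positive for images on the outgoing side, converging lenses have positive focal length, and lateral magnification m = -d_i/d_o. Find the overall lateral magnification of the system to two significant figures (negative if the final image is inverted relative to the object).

Lens 1: 1/d_i1 = 1/f_1 - 1/d_o1 = 1/15 - 1/21 = 0.01905 cm^-1, so d_i1 = 52.500 cm.
m_1 = -(52.500)/21 = -2.5000.
This image would form 52.500 cm past lens 1, i.e. 20.500 cm beyond lens 2, so it is a virtual object for lens 2: d_o2 = 32 - 52.500 = -20.500 cm.
Lens 2: 1/d_i2 = 1/f_2 - 1/d_o2 = 1/5 - 1/(-20.500) = 0.24878 cm^-1, so d_i2 = 4.020 cm.
m_2 = -(4.020)/(-20.500) = 0.1961.
Total m = m_1 x m_2 = (-2.5000)(0.1961) = -0.4902.

-0.49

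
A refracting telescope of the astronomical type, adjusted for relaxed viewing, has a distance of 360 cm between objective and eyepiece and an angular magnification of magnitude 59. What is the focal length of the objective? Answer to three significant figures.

354 cm

In normal adjustment the tube length equals f_obj + f_eye and |M| = f_obj/f_eye.
So f_obj = 59 f_eye and 59 f_eye + f_eye = 360 cm, giving f_eye = 360/60 = 6.000 cm and f_obj = 354.000 cm.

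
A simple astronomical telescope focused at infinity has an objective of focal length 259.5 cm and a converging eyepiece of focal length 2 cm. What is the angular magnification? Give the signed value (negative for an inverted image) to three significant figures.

-130

M = -f_obj/f_eye = -259.5/(2) = -129.750.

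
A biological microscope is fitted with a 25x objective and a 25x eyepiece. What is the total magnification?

625

The overall magnification of a compound microscope is the product of the objective and eyepiece magnifications:
M = M_obj x M_eye = 25 x 25 = 625.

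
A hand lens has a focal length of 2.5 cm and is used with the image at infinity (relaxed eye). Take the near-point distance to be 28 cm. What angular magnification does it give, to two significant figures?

M = D/f = 28/2.5 = 11.200.

11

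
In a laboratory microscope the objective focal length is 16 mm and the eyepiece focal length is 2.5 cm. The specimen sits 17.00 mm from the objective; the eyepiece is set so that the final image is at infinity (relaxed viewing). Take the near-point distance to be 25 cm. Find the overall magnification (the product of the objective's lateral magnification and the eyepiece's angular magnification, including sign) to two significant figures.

-160

Convert to cm: f_obj = 16 mm = 1.6 cm; d_o = 17.00 mm = 1.70 cm.
Objective: 1/d_i = 1/f_obj - 1/d_o = 1/1.6 - 1/1.70 = 0.03676 cm^-1, so d_i = 27.200 cm.
m_obj = -d_i/d_o = -27.200/1.70 = -16.000.
Eyepiece angular magnification (image at infinity): M_eye = D/f_e = 25/2.5 = 10.000.
Overall M = m_obj x M_eye = (-16.000)(10.000) = -160.00.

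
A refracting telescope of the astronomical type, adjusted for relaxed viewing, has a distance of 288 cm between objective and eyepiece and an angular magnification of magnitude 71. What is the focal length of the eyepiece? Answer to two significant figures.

In normal adjustment the tube length equals f_obj + f_eye and |M| = f_obj/f_eye.
So f_obj = 71 f_eye and 71 f_eye + f_eye = 288 cm, giving f_eye = 288/72 = 4.000 cm and f_obj = 284.000 cm.

4.0 cm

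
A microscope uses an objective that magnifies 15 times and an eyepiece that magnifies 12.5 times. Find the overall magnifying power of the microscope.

187.5

The overall magnification of a compound microscope is the product of the objective and eyepiece magnifications:
M = M_obj x M_eye = 15 x 12.5 = 187.5.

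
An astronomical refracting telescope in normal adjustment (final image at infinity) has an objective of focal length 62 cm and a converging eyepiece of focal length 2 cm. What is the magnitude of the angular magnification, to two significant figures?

|M| = f_obj/|f_eye| = 62/2 = 31.000.

31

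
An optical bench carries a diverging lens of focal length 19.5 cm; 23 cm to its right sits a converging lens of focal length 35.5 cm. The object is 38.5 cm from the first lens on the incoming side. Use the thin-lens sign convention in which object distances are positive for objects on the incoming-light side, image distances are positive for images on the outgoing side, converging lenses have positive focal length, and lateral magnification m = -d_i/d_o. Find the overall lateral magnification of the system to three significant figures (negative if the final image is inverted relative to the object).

-26.9

First lens: d_i1 = 1/(1/(-19.5) - 1/38.5) = -12.944 cm.
m_1 = -(-12.944)/38.5 = 0.3362.
The intermediate image is virtual, 12.944 cm to the left of lens 1, so d_o2 = L - d_i1 = 23 - (-12.944) = 35.944 cm.
Second lens: d_i2 = 1/(1/35.5 - 1/(35.944)) = 2874.121 cm.
m_2 = -(2874.121)/(35.944) = -79.9612.
Total m = m_1 x m_2 = (0.3362)(-79.9612) = -26.8835.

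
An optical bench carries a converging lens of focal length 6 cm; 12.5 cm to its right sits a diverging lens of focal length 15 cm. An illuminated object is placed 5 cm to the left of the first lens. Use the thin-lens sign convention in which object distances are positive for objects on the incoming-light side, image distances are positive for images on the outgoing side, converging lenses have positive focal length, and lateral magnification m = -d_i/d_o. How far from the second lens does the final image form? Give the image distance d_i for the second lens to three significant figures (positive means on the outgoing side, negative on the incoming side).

Applying the thin-lens equation to the first lens, 1/6 = 1/5 + 1/d_i1, which gives d_i1 = -30.000 cm.
The intermediate image is virtual, 30.000 cm to the left of lens 1, so d_o2 = L - d_i1 = 12.5 - (-30.000) = 42.500 cm.
Applying the thin-lens equation again with f_2 = -15 cm and d_o2 = 42.500 cm gives d_i2 = -11.087 cm.

-11.1 cm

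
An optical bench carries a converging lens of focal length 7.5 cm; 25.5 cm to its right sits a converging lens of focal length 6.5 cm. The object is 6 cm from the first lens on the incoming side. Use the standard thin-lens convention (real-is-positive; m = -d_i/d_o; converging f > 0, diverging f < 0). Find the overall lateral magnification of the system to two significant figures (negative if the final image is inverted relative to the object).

-0.66

Applying the thin-lens equation to the first lens, 1/7.5 = 1/6 + 1/d_i1, which gives d_i1 = -30.000 cm.
Its lateral magnification is m_1 = -d_i1/d_o1 = -(-30.000)/6 = 5.0000.
With d_i1 < 0 the first image is virtual and lies on the object side; the object distance for lens 2 is d_o2 = 25.5 - (-30.000) = 55.500 cm.
Applying the thin-lens equation again with f_2 = 6.5 cm and d_o2 = 55.500 cm gives d_i2 = 7.362 cm.
m_2 = -(7.362)/(55.500) = -0.1327.
The system's lateral magnification is m_1 m_2 = (5.0000)(-0.1327) = -0.6633.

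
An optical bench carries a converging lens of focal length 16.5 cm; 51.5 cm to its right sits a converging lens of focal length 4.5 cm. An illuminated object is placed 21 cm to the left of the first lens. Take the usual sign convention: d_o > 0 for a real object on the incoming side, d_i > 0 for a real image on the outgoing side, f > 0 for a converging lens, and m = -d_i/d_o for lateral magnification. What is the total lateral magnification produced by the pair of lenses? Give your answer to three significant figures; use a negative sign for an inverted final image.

-0.550

Applying the thin-lens equation to the first lens, 1/16.5 = 1/21 + 1/d_i1, which gives d_i1 = 77.000 cm.
Its lateral magnification is m_1 = -d_i1/d_o1 = -(77.000)/21 = -3.6667.
Since 77.000 cm > 51.5 cm, the first image lies past the second lens and serves as a virtual object: d_o2 = L - d_i1 = -25.500 cm.
Applying the thin-lens equation again with f_2 = 4.5 cm and d_o2 = -25.500 cm gives d_i2 = 3.825 cm.
m_2 = -(3.825)/(-25.500) = 0.1500.
Total m = m_1 x m_2 = (-3.6667)(0.1500) = -0.5500.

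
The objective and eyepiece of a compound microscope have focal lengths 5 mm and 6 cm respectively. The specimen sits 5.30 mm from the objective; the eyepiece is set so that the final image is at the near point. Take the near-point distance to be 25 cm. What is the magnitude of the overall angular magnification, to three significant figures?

Convert to cm: f_obj = 5 mm = 0.5 cm; d_o = 5.30 mm = 0.53 cm.
Objective: 1/d_i = 1/f_obj - 1/d_o = 1/0.5 - 1/0.53 = 0.11321 cm^-1, so d_i = 8.833 cm.
m_obj = -d_i/d_o = -8.833/0.53 = -16.667.
Eyepiece angular magnification (image at near point): M_eye = 1 + D/f_e = 1 + 25/6 = 5.167.
Overall M = m_obj x M_eye = (-16.667)(5.167) = -86.11.
|M| = 86.11.

86.1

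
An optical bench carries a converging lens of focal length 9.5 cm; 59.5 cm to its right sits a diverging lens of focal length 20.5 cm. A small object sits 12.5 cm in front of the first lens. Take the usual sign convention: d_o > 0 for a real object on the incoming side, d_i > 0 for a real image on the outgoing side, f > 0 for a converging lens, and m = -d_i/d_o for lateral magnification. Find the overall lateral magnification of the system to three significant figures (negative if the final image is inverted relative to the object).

First lens: d_i1 = 1/(1/9.5 - 1/12.5) = 39.583 cm.
m_1 = -(39.583)/12.5 = -3.1667.
Object distance for lens 2: d_o2 = 59.5 - 39.583 = 19.917 cm.
Second lens: d_i2 = 1/(1/(-20.5) - 1/(19.917)) = -10.102 cm.
m_2 = -(-10.102)/(19.917) = 0.5072.
Overall magnification: m = m_1 m_2 = -1.6062.

-1.61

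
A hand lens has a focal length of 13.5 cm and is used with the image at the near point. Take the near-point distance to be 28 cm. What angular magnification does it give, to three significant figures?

M = 1 + D/f = 1 + 28/13.5 = 3.074.

3.07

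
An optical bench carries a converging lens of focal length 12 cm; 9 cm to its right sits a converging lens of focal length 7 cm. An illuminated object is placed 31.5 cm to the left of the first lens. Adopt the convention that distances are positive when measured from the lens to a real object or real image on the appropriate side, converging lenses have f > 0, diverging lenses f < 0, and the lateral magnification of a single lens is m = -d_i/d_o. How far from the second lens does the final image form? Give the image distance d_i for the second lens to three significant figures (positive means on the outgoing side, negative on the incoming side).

4.18 cm

First lens: d_i1 = 1/(1/12 - 1/31.5) = 19.385 cm.
This image would form 19.385 cm past lens 1, i.e. 10.385 cm beyond lens 2, so it is a virtual object for lens 2: d_o2 = 9 - 19.385 = -10.385 cm.
Second lens: d_i2 = 1/(1/7 - 1/(-10.385)) = 4.181 cm.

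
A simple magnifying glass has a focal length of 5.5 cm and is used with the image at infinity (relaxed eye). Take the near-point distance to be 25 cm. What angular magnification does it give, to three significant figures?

M = D/f = 25/5.5 = 4.545.

4.55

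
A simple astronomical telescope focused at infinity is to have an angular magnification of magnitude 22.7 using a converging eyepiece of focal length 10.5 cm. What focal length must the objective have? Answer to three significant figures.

238 cm

|M| = f_obj/|f_eye|, so f_obj = |M| x |f_eye| = 22.7 x 10.5 = 238.350 cm.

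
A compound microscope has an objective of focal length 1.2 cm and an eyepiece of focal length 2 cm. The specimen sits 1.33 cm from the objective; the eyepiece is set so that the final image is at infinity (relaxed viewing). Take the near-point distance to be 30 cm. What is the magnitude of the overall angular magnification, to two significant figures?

Objective: 1/d_i = 1/f_obj - 1/d_o = 1/1.2 - 1/1.33 = 0.08145 cm^-1, so d_i = 12.277 cm.
m_obj = -d_i/d_o = -12.277/1.33 = -9.231.
Eyepiece angular magnification (image at infinity): M_eye = D/f_e = 30/2 = 15.000.
Overall M = m_obj x M_eye = (-9.231)(15.000) = -138.46.
|M| = 138.46.

140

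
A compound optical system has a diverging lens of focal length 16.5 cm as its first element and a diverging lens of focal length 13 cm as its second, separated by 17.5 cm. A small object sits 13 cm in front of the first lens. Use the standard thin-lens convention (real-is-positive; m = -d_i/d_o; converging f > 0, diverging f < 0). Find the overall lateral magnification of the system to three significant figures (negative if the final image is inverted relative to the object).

0.193

Lens 1: 1/d_i1 = 1/f_1 - 1/d_o1 = 1/(-16.5) - 1/13 = -0.13753 cm^-1, so d_i1 = -7.271 cm.
m_1 = -(-7.271)/13 = 0.5593.
The intermediate image is virtual, 7.271 cm to the left of lens 1, so d_o2 = L - d_i1 = 17.5 - (-7.271) = 24.771 cm.
Lens 2: 1/d_i2 = 1/f_2 - 1/d_o2 = 1/(-13) - 1/(24.771) = -0.11729 cm^-1, so d_i2 = -8.526 cm.
m_2 = -(-8.526)/(24.771) = 0.3442.
Total m = m_1 x m_2 = (0.5593)(0.3442) = 0.1925.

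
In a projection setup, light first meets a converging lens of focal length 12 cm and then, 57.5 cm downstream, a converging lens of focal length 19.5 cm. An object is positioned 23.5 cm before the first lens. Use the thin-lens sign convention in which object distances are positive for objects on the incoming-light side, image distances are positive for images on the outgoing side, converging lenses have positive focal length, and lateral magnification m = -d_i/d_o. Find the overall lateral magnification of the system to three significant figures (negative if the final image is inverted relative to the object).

First lens: d_i1 = 1/(1/12 - 1/23.5) = 24.522 cm.
m_1 = -(24.522)/23.5 = -1.0435.
The intermediate image is 24.522 cm to the right of lens 1, so d_o2 = L - d_i1 = 57.5 - 24.522 = 32.978 cm.
Second lens: d_i2 = 1/(1/19.5 - 1/(32.978)) = 47.712 cm.
m_2 = -(47.712)/(32.978) = -1.4468.
The system's lateral magnification is m_1 m_2 = (-1.0435)(-1.4468) = 1.5097.

1.51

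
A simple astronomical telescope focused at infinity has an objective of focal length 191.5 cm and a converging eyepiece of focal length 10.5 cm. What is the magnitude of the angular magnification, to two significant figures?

|M| = f_obj/|f_eye| = 191.5/10.5 = 18.238.

18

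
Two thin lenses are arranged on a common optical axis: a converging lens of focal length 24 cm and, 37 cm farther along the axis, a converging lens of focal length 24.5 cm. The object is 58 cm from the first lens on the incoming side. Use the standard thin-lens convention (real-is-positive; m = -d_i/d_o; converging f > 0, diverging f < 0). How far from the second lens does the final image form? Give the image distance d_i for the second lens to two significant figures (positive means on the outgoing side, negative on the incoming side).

Applying the thin-lens equation to the first lens, 1/24 = 1/58 + 1/d_i1, which gives d_i1 = 40.941 cm.
Since 40.941 cm > 37 cm, the first image lies past the second lens and serves as a virtual object: d_o2 = L - d_i1 = -3.941 cm.
Applying the thin-lens equation again with f_2 = 24.5 cm and d_o2 = -3.941 cm gives d_i2 = 3.395 cm.

3.4 cm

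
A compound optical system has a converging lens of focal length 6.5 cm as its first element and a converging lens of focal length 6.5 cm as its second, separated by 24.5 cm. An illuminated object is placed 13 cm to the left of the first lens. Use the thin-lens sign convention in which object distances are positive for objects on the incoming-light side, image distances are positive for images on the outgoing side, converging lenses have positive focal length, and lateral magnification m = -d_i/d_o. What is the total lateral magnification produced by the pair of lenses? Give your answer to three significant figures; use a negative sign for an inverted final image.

1.30

Lens 1: 1/d_i1 = 1/f_1 - 1/d_o1 = 1/6.5 - 1/13 = 0.07692 cm^-1, so d_i1 = 13.000 cm.
m_1 = -(13.000)/13 = -1.0000.
Object distance for lens 2: d_o2 = 24.5 - 13.000 = 11.500 cm.
Lens 2: 1/d_i2 = 1/f_2 - 1/d_o2 = 1/6.5 - 1/(11.500) = 0.06689 cm^-1, so d_i2 = 14.950 cm.
m_2 = -(14.950)/(11.500) = -1.3000.
Total m = m_1 x m_2 = (-1.0000)(-1.3000) = 1.3000.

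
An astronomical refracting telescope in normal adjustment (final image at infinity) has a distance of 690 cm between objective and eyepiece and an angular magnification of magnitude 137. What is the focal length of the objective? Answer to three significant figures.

685 cm

In normal adjustment the tube length equals f_obj + f_eye and |M| = f_obj/f_eye.
So f_obj = 137 f_eye and 137 f_eye + f_eye = 690 cm, giving f_eye = 690/138 = 5.000 cm and f_obj = 685.000 cm.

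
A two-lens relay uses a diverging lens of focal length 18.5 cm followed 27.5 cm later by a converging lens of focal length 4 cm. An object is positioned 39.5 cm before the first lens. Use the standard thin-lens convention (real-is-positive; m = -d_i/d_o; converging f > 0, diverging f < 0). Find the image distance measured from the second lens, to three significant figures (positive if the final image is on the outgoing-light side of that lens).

4.44 cm

First lens: d_i1 = 1/(1/(-18.5) - 1/39.5) = -12.599 cm.
The intermediate image is virtual, 12.599 cm to the left of lens 1, so d_o2 = L - d_i1 = 27.5 - (-12.599) = 40.099 cm.
Second lens: d_i2 = 1/(1/4 - 1/(40.099)) = 4.443 cm.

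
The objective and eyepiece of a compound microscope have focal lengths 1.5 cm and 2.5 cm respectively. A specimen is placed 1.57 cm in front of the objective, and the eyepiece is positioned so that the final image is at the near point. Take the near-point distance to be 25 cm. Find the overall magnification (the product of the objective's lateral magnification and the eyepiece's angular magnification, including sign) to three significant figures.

-236

Objective: 1/d_i = 1/f_obj - 1/d_o = 1/1.5 - 1/1.57 = 0.02972 cm^-1, so d_i = 33.643 cm.
m_obj = -d_i/d_o = -33.643/1.57 = -21.429.
Eyepiece angular magnification (image at near point): M_eye = 1 + D/f_e = 1 + 25/2.5 = 11.000.
Overall M = m_obj x M_eye = (-21.429)(11.000) = -235.71.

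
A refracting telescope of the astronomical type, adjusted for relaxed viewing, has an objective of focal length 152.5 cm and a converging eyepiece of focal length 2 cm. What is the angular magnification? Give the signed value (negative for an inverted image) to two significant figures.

-76

M = -f_obj/f_eye = -152.5/(2) = -76.250.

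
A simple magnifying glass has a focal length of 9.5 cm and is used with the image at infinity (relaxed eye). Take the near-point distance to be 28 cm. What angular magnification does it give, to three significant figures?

M = D/f = 28/9.5 = 2.947.

2.95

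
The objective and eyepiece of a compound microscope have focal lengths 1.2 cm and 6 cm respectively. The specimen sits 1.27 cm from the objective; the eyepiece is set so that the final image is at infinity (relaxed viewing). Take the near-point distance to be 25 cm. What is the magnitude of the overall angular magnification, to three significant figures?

Objective: 1/d_i = 1/f_obj - 1/d_o = 1/1.2 - 1/1.27 = 0.04593 cm^-1, so d_i = 21.771 cm.
m_obj = -d_i/d_o = -21.771/1.27 = -17.143.
Eyepiece angular magnification (image at infinity): M_eye = D/f_e = 25/6 = 4.167.
Overall M = m_obj x M_eye = (-17.143)(4.167) = -71.43.
|M| = 71.43.

71.4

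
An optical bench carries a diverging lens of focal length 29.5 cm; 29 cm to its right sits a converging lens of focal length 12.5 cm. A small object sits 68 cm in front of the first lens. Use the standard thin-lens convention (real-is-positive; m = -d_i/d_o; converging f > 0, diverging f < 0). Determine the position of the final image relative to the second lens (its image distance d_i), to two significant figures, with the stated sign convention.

17 cm

Lens 1: 1/d_i1 = 1/f_1 - 1/d_o1 = 1/(-29.5) - 1/68 = -0.04860 cm^-1, so d_i1 = -20.574 cm.
The intermediate image is virtual, 20.574 cm to the left of lens 1, so d_o2 = L - d_i1 = 29 - (-20.574) = 49.574 cm.
Lens 2: 1/d_i2 = 1/f_2 - 1/d_o2 = 1/12.5 - 1/(49.574) = 0.05983 cm^-1, so d_i2 = 16.715 cm.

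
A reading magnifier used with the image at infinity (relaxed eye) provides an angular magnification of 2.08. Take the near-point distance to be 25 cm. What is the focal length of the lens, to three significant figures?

12.0 cm

For the image at infinity, M = D/f.
f = D/M = 25/2.08 = 12.019 cm.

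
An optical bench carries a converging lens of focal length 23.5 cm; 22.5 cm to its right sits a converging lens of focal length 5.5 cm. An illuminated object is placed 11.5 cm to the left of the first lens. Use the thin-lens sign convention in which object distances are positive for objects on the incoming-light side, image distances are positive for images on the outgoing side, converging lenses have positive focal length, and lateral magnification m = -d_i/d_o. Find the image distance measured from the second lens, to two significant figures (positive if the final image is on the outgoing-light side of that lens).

6.3 cm

Applying the thin-lens equation to the first lens, 1/23.5 = 1/11.5 + 1/d_i1, which gives d_i1 = -22.521 cm.
The intermediate image is virtual, 22.521 cm to the left of lens 1, so d_o2 = L - d_i1 = 22.5 - (-22.521) = 45.021 cm.
Applying the thin-lens equation again with f_2 = 5.5 cm and d_o2 = 45.021 cm gives d_i2 = 6.265 cm.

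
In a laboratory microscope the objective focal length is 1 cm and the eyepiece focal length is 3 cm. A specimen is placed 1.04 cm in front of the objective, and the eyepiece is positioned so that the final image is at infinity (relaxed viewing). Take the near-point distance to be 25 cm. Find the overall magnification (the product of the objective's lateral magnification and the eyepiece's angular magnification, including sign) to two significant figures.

Objective: 1/d_i = 1/f_obj - 1/d_o = 1/1 - 1/1.04 = 0.03846 cm^-1, so d_i = 26.000 cm.
m_obj = -d_i/d_o = -26.000/1.04 = -25.000.
Eyepiece angular magnification (image at infinity): M_eye = D/f_e = 25/3 = 8.333.
Overall M = m_obj x M_eye = (-25.000)(8.333) = -208.33.

-210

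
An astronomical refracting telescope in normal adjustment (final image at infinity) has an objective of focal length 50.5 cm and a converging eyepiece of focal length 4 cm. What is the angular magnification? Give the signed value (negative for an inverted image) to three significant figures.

-12.6

M = -f_obj/f_eye = -50.5/(4) = -12.625.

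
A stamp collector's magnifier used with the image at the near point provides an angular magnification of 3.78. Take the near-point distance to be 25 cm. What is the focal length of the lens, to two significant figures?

9.0 cm

For the image at the near point, M = 1 + D/f.
f = D/(M - 1) = 25/(3.78 - 1) = 8.993 cm.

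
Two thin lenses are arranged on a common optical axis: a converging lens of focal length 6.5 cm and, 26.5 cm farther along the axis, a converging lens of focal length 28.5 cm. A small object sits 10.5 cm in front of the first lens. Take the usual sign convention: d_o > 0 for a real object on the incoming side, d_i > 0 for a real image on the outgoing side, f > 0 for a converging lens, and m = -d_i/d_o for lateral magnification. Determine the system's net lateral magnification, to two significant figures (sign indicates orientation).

Applying the thin-lens equation to the first lens, 1/6.5 = 1/10.5 + 1/d_i1, which gives d_i1 = 17.062 cm.
Its lateral magnification is m_1 = -d_i1/d_o1 = -(17.062)/10.5 = -1.6250.
The intermediate image is 17.062 cm to the right of lens 1, so d_o2 = L - d_i1 = 26.5 - 17.062 = 9.438 cm.
Applying the thin-lens equation again with f_2 = 28.5 cm and d_o2 = 9.438 cm gives d_i2 = -14.110 cm.
m_2 = -(-14.110)/(9.438) = 1.4951.
Total m = m_1 x m_2 = (-1.6250)(1.4951) = -2.4295.

-2.4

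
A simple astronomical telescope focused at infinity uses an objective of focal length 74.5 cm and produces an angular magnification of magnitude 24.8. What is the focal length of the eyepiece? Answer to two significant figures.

|M| = f_obj/f_eye, so f_eye = f_obj/|M| = 74.5/24.8 = 3.004 cm.

3.0 cm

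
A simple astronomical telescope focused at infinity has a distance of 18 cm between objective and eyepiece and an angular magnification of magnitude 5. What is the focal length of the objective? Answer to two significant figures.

15 cm

In normal adjustment the tube length equals f_obj + f_eye and |M| = f_obj/f_eye.
So f_obj = 5 f_eye and 5 f_eye + f_eye = 18 cm, giving f_eye = 18/6 = 3.000 cm and f_obj = 15.000 cm.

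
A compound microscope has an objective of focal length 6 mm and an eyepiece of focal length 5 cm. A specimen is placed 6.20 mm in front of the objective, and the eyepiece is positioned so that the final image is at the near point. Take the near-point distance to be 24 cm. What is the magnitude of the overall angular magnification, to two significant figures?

170

Convert to cm: f_obj = 6 mm = 0.6 cm; d_o = 6.20 mm = 0.62 cm.
Objective: 1/d_i = 1/f_obj - 1/d_o = 1/0.6 - 1/0.62 = 0.05376 cm^-1, so d_i = 18.600 cm.
m_obj = -d_i/d_o = -18.600/0.62 = -30.000.
Eyepiece angular magnification (image at near point): M_eye = 1 + D/f_e = 1 + 24/5 = 5.800.
Overall M = m_obj x M_eye = (-30.000)(5.800) = -174.00.
|M| = 174.00.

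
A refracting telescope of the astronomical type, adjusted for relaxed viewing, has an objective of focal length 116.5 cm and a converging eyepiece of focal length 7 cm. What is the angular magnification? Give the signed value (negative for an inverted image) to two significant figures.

-17

M = -f_obj/f_eye = -116.5/(7) = -16.643.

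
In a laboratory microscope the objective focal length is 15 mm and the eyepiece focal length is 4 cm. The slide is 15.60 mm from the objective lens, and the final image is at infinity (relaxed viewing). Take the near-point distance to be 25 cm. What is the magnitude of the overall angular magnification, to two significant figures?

160

Convert to cm: f_obj = 15 mm = 1.5 cm; d_o = 15.60 mm = 1.56 cm.
Objective: 1/d_i = 1/f_obj - 1/d_o = 1/1.5 - 1/1.56 = 0.02564 cm^-1, so d_i = 39.000 cm.
m_obj = -d_i/d_o = -39.000/1.56 = -25.000.
Eyepiece angular magnification (image at infinity): M_eye = D/f_e = 25/4 = 6.250.
Overall M = m_obj x M_eye = (-25.000)(6.250) = -156.25.
|M| = 156.25.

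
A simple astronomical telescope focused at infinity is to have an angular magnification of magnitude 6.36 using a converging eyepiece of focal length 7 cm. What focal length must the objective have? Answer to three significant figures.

|M| = f_obj/|f_eye|, so f_obj = |M| x |f_eye| = 6.36 x 7 = 44.520 cm.

44.5 cm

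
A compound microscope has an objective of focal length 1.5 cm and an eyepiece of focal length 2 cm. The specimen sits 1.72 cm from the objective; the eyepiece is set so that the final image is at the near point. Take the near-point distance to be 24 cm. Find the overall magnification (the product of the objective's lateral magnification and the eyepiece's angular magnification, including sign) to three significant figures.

-88.6

Objective: 1/d_i = 1/f_obj - 1/d_o = 1/1.5 - 1/1.72 = 0.08527 cm^-1, so d_i = 11.727 cm.
m_obj = -d_i/d_o = -11.727/1.72 = -6.818.
Eyepiece angular magnification (image at near point): M_eye = 1 + D/f_e = 1 + 24/2 = 13.000.
Overall M = m_obj x M_eye = (-6.818)(13.000) = -88.64.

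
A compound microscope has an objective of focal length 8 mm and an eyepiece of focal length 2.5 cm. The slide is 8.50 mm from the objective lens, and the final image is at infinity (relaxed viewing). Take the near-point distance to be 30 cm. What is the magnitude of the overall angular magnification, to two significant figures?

Convert to cm: f_obj = 8 mm = 0.8 cm; d_o = 8.50 mm = 0.85 cm.
Objective: 1/d_i = 1/f_obj - 1/d_o = 1/0.8 - 1/0.85 = 0.07353 cm^-1, so d_i = 13.600 cm.
m_obj = -d_i/d_o = -13.600/0.85 = -16.000.
Eyepiece angular magnification (image at infinity): M_eye = D/f_e = 30/2.5 = 12.000.
Overall M = m_obj x M_eye = (-16.000)(12.000) = -192.00.
|M| = 192.00.

190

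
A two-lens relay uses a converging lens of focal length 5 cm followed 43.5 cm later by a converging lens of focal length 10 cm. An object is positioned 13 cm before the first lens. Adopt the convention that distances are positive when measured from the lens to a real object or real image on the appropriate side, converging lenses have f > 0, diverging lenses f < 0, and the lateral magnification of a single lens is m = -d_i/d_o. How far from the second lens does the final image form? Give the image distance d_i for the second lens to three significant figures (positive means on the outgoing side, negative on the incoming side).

Lens 1: 1/d_i1 = 1/f_1 - 1/d_o1 = 1/5 - 1/13 = 0.12308 cm^-1, so d_i1 = 8.125 cm.
Object distance for lens 2: d_o2 = 43.5 - 8.125 = 35.375 cm.
Lens 2: 1/d_i2 = 1/f_2 - 1/d_o2 = 1/10 - 1/(35.375) = 0.07173 cm^-1, so d_i2 = 13.941 cm.

13.9 cm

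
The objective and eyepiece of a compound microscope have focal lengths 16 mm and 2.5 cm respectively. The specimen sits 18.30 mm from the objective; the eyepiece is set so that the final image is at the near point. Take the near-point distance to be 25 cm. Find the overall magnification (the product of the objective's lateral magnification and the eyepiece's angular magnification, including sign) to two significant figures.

Convert to cm: f_obj = 16 mm = 1.6 cm; d_o = 18.30 mm = 1.83 cm.
Objective: 1/d_i = 1/f_obj - 1/d_o = 1/1.6 - 1/1.83 = 0.07855 cm^-1, so d_i = 12.730 cm.
m_obj = -d_i/d_o = -12.730/1.83 = -6.957.
Eyepiece angular magnification (image at near point): M_eye = 1 + D/f_e = 1 + 25/2.5 = 11.000.
Overall M = m_obj x M_eye = (-6.957)(11.000) = -76.52.

-77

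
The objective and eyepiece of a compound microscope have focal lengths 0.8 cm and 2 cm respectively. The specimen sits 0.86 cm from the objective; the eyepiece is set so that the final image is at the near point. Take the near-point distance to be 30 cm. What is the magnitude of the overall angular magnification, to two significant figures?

Objective: 1/d_i = 1/f_obj - 1/d_o = 1/0.8 - 1/0.86 = 0.08721 cm^-1, so d_i = 11.467 cm.
m_obj = -d_i/d_o = -11.467/0.86 = -13.333.
Eyepiece angular magnification (image at near point): M_eye = 1 + D/f_e = 1 + 30/2 = 16.000.
Overall M = m_obj x M_eye = (-13.333)(16.000) = -213.33.
|M| = 213.33.

210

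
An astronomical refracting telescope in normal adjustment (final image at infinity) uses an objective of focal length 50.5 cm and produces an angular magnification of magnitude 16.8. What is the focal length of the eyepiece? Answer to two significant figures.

|M| = f_obj/f_eye, so f_eye = f_obj/|M| = 50.5/16.8 = 3.006 cm.

3.0 cm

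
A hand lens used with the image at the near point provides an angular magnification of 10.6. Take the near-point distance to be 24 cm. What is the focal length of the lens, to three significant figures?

For the image at the near point, M = 1 + D/f.
f = D/(M - 1) = 24/(10.6 - 1) = 2.500 cm.

2.50 cm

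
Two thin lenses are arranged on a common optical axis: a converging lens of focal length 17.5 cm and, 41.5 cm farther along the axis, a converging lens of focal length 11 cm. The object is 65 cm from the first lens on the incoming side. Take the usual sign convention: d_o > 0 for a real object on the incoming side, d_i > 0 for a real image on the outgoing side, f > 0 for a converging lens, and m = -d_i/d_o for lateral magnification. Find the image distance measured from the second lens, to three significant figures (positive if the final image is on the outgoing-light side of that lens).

29.5 cm

First lens: d_i1 = 1/(1/17.5 - 1/65) = 23.947 cm.
That image sits 17.553 cm in front of the second lens, so d_o2 = 17.553 cm.
Second lens: d_i2 = 1/(1/11 - 1/(17.553)) = 29.466 cm.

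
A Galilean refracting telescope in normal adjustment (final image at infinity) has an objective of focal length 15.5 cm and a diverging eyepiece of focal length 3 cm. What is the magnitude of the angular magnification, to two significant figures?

|M| = f_obj/|f_eye| = 15.5/3 = 5.167.

5.2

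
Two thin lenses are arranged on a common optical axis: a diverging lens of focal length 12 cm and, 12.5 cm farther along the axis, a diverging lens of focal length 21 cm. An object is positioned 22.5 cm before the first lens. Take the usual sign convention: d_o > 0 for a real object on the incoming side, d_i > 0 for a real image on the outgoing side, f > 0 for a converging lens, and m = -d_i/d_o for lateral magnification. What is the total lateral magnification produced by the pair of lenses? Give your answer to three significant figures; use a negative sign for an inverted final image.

Lens 1: 1/d_i1 = 1/f_1 - 1/d_o1 = 1/(-12) - 1/22.5 = -0.12778 cm^-1, so d_i1 = -7.826 cm.
m_1 = -(-7.826)/22.5 = 0.3478.
With d_i1 < 0 the first image is virtual and lies on the object side; the object distance for lens 2 is d_o2 = 12.5 - (-7.826) = 20.326 cm.
Lens 2: 1/d_i2 = 1/f_2 - 1/d_o2 = 1/(-21) - 1/(20.326) = -0.09682 cm^-1, so d_i2 = -10.329 cm.
m_2 = -(-10.329)/(20.326) = 0.5082.
The system's lateral magnification is m_1 m_2 = (0.3478)(0.5082) = 0.1767.

0.177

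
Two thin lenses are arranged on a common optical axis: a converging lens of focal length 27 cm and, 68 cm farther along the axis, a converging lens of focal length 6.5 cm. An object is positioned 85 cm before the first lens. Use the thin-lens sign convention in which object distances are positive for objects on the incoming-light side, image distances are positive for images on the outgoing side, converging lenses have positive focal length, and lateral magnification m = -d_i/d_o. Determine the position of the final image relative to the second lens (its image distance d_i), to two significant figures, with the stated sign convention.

Lens 1: 1/d_i1 = 1/f_1 - 1/d_o1 = 1/27 - 1/85 = 0.02527 cm^-1, so d_i1 = 39.569 cm.
The intermediate image is 39.569 cm to the right of lens 1, so d_o2 = L - d_i1 = 68 - 39.569 = 28.431 cm.
Lens 2: 1/d_i2 = 1/f_2 - 1/d_o2 = 1/6.5 - 1/(28.431) = 0.11867 cm^-1, so d_i2 = 8.426 cm.

8.4 cm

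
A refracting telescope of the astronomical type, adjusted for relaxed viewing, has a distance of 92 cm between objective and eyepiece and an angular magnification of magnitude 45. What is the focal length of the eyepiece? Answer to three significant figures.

2.00 cm

In normal adjustment the tube length equals f_obj + f_eye and |M| = f_obj/f_eye.
So f_obj = 45 f_eye and 45 f_eye + f_eye = 92 cm, giving f_eye = 92/46 = 2.000 cm and f_obj = 90.000 cm.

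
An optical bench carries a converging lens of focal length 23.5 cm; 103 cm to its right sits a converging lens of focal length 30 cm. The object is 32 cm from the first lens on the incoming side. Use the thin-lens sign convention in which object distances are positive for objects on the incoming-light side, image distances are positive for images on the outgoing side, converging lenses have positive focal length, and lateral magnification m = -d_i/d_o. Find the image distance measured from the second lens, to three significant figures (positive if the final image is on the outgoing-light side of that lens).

-28.2 cm

Lens 1: 1/d_i1 = 1/f_1 - 1/d_o1 = 1/23.5 - 1/32 = 0.01130 cm^-1, so d_i1 = 88.471 cm.
The intermediate image is 88.471 cm to the right of lens 1, so d_o2 = L - d_i1 = 103 - 88.471 = 14.529 cm.
Lens 2: 1/d_i2 = 1/f_2 - 1/d_o2 = 1/30 - 1/(14.529) = -0.03549 cm^-1, so d_i2 = -28.175 cm.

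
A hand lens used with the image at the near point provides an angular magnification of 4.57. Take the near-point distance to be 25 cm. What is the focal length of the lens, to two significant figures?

For the image at the near point, M = 1 + D/f.
f = D/(M - 1) = 25/(4.57 - 1) = 7.003 cm.

7.0 cm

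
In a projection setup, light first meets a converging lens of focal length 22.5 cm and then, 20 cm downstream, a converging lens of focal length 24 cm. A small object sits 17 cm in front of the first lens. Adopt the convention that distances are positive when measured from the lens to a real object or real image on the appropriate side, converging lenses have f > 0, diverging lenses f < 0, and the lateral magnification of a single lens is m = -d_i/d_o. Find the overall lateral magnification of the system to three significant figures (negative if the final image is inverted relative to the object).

Applying the thin-lens equation to the first lens, 1/22.5 = 1/17 + 1/d_i1, which gives d_i1 = -69.545 cm.
Its lateral magnification is m_1 = -d_i1/d_o1 = -(-69.545)/17 = 4.0909.
The intermediate image is virtual, 69.545 cm to the left of lens 1, so d_o2 = L - d_i1 = 20 - (-69.545) = 89.545 cm.
Applying the thin-lens equation again with f_2 = 24 cm and d_o2 = 89.545 cm gives d_i2 = 32.788 cm.
m_2 = -(32.788)/(89.545) = -0.3662.
Overall magnification: m = m_1 m_2 = -1.4979.

-1.50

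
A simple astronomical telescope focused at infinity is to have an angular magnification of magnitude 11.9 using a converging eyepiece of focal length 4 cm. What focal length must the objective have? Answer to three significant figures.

47.6 cm

|M| = f_obj/|f_eye|, so f_obj = |M| x |f_eye| = 11.9 x 4 = 47.600 cm.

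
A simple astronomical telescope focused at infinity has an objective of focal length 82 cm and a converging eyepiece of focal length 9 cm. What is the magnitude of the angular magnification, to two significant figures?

|M| = f_obj/|f_eye| = 82/9 = 9.111.

9.1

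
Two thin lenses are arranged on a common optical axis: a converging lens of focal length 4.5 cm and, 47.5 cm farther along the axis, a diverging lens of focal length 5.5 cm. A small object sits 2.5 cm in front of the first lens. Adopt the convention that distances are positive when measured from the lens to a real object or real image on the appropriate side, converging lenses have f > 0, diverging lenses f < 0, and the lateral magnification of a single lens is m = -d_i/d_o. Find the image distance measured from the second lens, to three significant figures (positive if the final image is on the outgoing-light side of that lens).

-4.98 cm

Lens 1: 1/d_i1 = 1/f_1 - 1/d_o1 = 1/4.5 - 1/2.5 = -0.17778 cm^-1, so d_i1 = -5.625 cm.
The intermediate image is virtual, 5.625 cm to the left of lens 1, so d_o2 = L - d_i1 = 47.5 - (-5.625) = 53.125 cm.
Lens 2: 1/d_i2 = 1/f_2 - 1/d_o2 = 1/(-5.5) - 1/(53.125) = -0.20064 cm^-1, so d_i2 = -4.984 cm.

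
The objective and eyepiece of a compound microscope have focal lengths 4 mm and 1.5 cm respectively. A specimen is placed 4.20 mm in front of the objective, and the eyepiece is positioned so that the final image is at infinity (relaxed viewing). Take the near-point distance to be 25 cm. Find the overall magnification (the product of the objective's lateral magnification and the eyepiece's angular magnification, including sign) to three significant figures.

Convert to cm: f_obj = 4 mm = 0.4 cm; d_o = 4.20 mm = 0.42 cm.
Objective: 1/d_i = 1/f_obj - 1/d_o = 1/0.4 - 1/0.42 = 0.11905 cm^-1, so d_i = 8.400 cm.
m_obj = -d_i/d_o = -8.400/0.42 = -20.000.
Eyepiece angular magnification (image at infinity): M_eye = D/f_e = 25/1.5 = 16.667.
Overall M = m_obj x M_eye = (-20.000)(16.667) = -333.33.

-333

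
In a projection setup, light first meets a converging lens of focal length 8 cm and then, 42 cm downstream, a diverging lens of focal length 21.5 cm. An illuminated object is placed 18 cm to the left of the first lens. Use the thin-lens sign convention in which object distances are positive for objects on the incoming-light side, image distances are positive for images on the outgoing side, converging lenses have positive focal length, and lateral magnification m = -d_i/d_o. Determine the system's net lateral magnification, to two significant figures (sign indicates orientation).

First lens: d_i1 = 1/(1/8 - 1/18) = 14.400 cm.
m_1 = -(14.400)/18 = -0.8000.
That image sits 27.600 cm in front of the second lens, so d_o2 = 27.600 cm.
Second lens: d_i2 = 1/(1/(-21.5) - 1/(27.600)) = -12.086 cm.
m_2 = -(-12.086)/(27.600) = 0.4379.
Overall magnification: m = m_1 m_2 = -0.3503.

-0.35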